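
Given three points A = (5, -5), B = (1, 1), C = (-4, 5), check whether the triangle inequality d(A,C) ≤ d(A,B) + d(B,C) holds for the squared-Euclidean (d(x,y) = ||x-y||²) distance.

d(A,B) = 4² + 6² = 52, d(B,C) = 5² + 4² = 41, d(A,C) = 9² + 10² = 181.
d(A,C) = 181 > 52 + 41 = 93. Triangle inequality is VIOLATED. (Squared-Euclidean is not a metric — this is a counterexample.)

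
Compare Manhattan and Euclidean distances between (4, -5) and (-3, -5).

L1 = |4 - (-3)| + |-5 - (-5)| = 7 + 0 = 7
L2 = √(7² + 0²) = √49 = 7
L1 ≥ L2 always (equality iff movement is along one axis); L1 = L2 here (movement is along a single axis).
Ratio L1/L2 = 7/7 = 1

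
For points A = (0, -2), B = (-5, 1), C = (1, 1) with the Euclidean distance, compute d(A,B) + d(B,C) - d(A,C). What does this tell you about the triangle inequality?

d(A,B) = √(5² + 3²) = √34 ≈ 5.831, d(B,C) = √(6² + 0²) = √36 = 6, d(A,C) = √(1² + 3²) = √10 ≈ 3.1623.
d(A,B) + d(B,C) - d(A,C) = 5.831 + 6 - 3.1623 = 11.831 - 3.1623 = 8.6687 (to 4 decimal places). This is ≥ 0, so the triangle inequality holds for these points.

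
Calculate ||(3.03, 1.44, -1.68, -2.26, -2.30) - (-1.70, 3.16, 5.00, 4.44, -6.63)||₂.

√(Σ(x_i - y_i)²) = √((3.03 - (-1.7))² + (1.44 - 3.16)² + (-1.68 - 5)² + (-2.26 - 4.44)² + (-2.3 - (-6.63))²)
= √(4.73² + (-1.72)² + (-6.68)² + (-6.7)² + 4.33²) = √(22.3729 + 2.9584 + 44.6224 + 44.89 + 18.7489) = √133.5926 ≈ 11.5582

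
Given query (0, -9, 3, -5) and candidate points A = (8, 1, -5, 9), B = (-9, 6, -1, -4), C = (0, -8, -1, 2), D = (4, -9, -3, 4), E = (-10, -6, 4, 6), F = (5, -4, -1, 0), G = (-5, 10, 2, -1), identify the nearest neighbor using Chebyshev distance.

Distances: d(A) = 14, d(B) = 15, d(C) = 7, d(D) = 9, d(E) = 11, d(F) = 5, d(G) = 19. Nearest: F = (5, -4, -1, 0) with distance 5.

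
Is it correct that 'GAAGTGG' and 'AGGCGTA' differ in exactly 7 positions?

Differing positions: 1, 2, 3, 4, 5, 6, 7. Hamming distance = 7, so the claim is true.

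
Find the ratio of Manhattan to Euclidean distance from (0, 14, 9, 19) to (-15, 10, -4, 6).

L1 = |0 - (-15)| + |14 - 10| + |9 - (-4)| + |19 - 6| = 15 + 4 + 13 + 13 = 45
L2 = √(15² + 4² + 13² + 13²) = √579 ≈ 24.0624
L1 ≥ L2 always (equality iff movement is along one axis); L1 > L2 here.
Ratio L1/L2 = 45/√579 ≈ 1.8701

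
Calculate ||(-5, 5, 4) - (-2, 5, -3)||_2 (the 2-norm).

(Σ|x_i - y_i|^2)^(1/2) = (|-5 - (-2)|^2 + |5 - 5|^2 + |4 - (-3)|^2)^(1/2)
= (3^2 + 0^2 + 7^2)^(1/2) = (9 + 0 + 49)^(1/2) = (58)^(1/2) ≈ 7.6158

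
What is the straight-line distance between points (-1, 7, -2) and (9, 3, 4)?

√(Σ(x_i - y_i)²) = √((-1 - 9)² + (7 - 3)² + (-2 - 4)²)
= √((-10)² + 4² + (-6)²) = √(100 + 16 + 36) = √152 ≈ 12.3288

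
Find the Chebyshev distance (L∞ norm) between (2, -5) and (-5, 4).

max(|x_i - y_i|) = max(|2 - (-5)|, |-5 - 4|) = max(7, 9) = 9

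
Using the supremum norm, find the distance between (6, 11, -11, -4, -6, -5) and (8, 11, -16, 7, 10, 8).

max(|x_i - y_i|) = max(|6 - 8|, |11 - 11|, |-11 - (-16)|, |-4 - 7|, |-6 - 10|, |-5 - 8|) = max(2, 0, 5, 11, 16, 13) = 16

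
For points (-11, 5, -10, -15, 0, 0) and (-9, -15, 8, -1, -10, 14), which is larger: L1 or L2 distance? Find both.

L1 = |-11 - (-9)| + |5 - (-15)| + |-10 - 8| + |-15 - (-1)| + |0 - (-10)| + |0 - 14| = 2 + 20 + 18 + 14 + 10 + 14 = 78
L2 = √(2² + 20² + 18² + 14² + 10² + 14²) = √1220 ≈ 34.9285
L1 ≥ L2 always (equality iff movement is along one axis); L1 > L2 here.
Ratio L1/L2 = 78/√1220 ≈ 2.2331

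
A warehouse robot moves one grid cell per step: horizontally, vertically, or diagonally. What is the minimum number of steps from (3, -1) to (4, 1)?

max(|x_i - y_i|) = max(|3 - 4|, |-1 - 1|) = max(1, 2) = 2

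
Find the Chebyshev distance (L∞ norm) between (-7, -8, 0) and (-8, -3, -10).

max(|x_i - y_i|) = max(|-7 - (-8)|, |-8 - (-3)|, |0 - (-10)|) = max(1, 5, 10) = 10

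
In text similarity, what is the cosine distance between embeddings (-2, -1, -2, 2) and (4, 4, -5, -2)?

With u = (-2, -1, -2, 2), v = (4, 4, -5, -2):
u·v = (-2)·4 + (-1)·4 + (-2)·(-5) + 2·(-2) = (-8) + (-4) + 10 + (-4) = -6.
|u| = √((-2)² + (-1)² + (-2)² + 2²) = √13, |v| = √(4² + 4² + (-5)² + (-2)²) = √61, so |u||v| = √(13·61) = √793.
cos θ = (u·v)/(|u||v|) = -6/√793 ≈ -0.2131
Cosine distance = 1 - cos θ ≈ 1 - (-0.2131) = 1.2131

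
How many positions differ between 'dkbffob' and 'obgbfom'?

Differing positions: 1, 2, 3, 4, 7. Hamming distance = 5.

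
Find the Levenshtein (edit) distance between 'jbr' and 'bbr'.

Let D[i][j] be the edit distance between the first i characters of 'jbr' and the first j characters of 'bbr', with D[i][0] = i, D[0][j] = j, and D[i][j] = D[i-1][j-1] if the characters match, else 1 + min(D[i-1][j], D[i][j-1], D[i-1][j-1]). Filling the table (rows: prefixes of 'jbr', columns: prefixes of 'bbr'):
     ε  b  b  r
  ε  0  1  2  3
  j  1  1  2  3
  b  2  1  1  2
  r  3  2  2  1
The bottom-right entry gives D[3][3] = 1, so no sequence of fewer than 1 edit works. Backtracking through the table gives one optimal edit sequence (1 edit):
  jbr → bbr (sub j→b @1)
Edit distance = 1.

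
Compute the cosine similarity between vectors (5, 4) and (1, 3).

With u = (5, 4), v = (1, 3):
u·v = 5·1 + 4·3 = 5 + 12 = 17.
|u| = √(5² + 4²) = √41, |v| = √(1² + 3²) = √10, so |u||v| = √(41·10) = √410.
cos θ = (u·v)/(|u||v|) = 17/√410 ≈ 0.8396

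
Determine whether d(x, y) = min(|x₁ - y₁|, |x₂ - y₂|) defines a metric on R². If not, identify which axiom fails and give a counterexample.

No. d fails identity of indiscernibles: take x = (-4, 0) and y = (-4, 4). Then d(x,y) = min(|-4 - (-4)|, |0 - 4|) = min(0, 4) = 0, yet x ≠ y.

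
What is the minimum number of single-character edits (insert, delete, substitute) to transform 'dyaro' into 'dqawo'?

Let D[i][j] be the edit distance between the first i characters of 'dyaro' and the first j characters of 'dqawo', with D[i][0] = i, D[0][j] = j, and D[i][j] = D[i-1][j-1] if the characters match, else 1 + min(D[i-1][j], D[i][j-1], D[i-1][j-1]). Filling the table (rows: prefixes of 'dyaro', columns: prefixes of 'dqawo'):
     ε  d  q  a  w  o
  ε  0  1  2  3  4  5
  d  1  0  1  2  3  4
  y  2  1  1  2  3  4
  a  3  2  2  1  2  3
  r  4  3  3  2  2  3
  o  5  4  4  3  3  2
The bottom-right entry gives D[5][5] = 2, so no sequence of fewer than 2 edits works. Backtracking through the table gives one optimal edit sequence (2 edits):
  dyaro → dqaro (sub y→q @2)
  dqaro → dqawo (sub r→w @4)
Edit distance = 2.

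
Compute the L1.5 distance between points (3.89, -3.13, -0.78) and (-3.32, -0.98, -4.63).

(Σ|x_i - y_i|^1.5)^(1/1.5) = (|3.89 - (-3.32)|^1.5 + |-3.13 - (-0.98)|^1.5 + |-0.78 - (-4.63)|^1.5)^(1/1.5)
= (7.21^1.5 + 2.15^1.5 + 3.85^1.5)^(1/1.5) ≈ (19.3599 + 3.1525 + 7.5542)^(1/1.5) = (30.0666)^(1/1.5) ≈ 9.6692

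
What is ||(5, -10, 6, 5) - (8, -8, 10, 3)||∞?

max(|x_i - y_i|) = max(|5 - 8|, |-10 - (-8)|, |6 - 10|, |5 - 3|) = max(3, 2, 4, 2) = 4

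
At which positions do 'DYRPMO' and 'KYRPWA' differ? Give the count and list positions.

Differing positions: 1, 5, 6. Hamming distance = 3.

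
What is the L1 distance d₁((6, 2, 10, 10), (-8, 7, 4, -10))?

Σ|x_i - y_i| = |6 - (-8)| + |2 - 7| + |10 - 4| + |10 - (-10)| = 14 + 5 + 6 + 20 = 45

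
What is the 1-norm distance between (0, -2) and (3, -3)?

Σ|x_i - y_i| = |0 - 3| + |-2 - (-3)| = 3 + 1 = 4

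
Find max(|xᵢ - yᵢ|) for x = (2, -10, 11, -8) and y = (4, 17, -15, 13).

max(|x_i - y_i|) = max(|2 - 4|, |-10 - 17|, |11 - (-15)|, |-8 - 13|) = max(2, 27, 26, 21) = 27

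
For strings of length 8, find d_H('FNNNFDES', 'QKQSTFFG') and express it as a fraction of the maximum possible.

Differing positions: 1, 2, 3, 4, 5, 6, 7, 8. Hamming distance = 8. The maximum possible Hamming distance for length-8 strings is 8, so d_H/8 = 8/8 = 1.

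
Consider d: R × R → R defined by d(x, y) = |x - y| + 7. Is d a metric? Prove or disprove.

No. d fails identity of indiscernibles (specifically d(x,x) = 0): d(-8, -8) = |-8 - (-8)| + 7 = 0 + 7 = 7 ≠ 0.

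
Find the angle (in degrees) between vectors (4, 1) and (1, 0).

With u = (4, 1), v = (1, 0):
u·v = 4·1 + 1·0 = 4 + 0 = 4.
|u| = √(4² + 1²) = √17, |v| = √(1² + 0²) = √1, so |u||v| = √(17·1) = √17.
cos θ = (u·v)/(|u||v|) = 4/√17 ≈ 0.970143
θ = arccos(0.970143) ≈ 14.04°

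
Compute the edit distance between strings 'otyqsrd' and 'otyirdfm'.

Let D[i][j] be the edit distance between the first i characters of 'otyqsrd' and the first j characters of 'otyirdfm', with D[i][0] = i, D[0][j] = j, and D[i][j] = D[i-1][j-1] if the characters match, else 1 + min(D[i-1][j], D[i][j-1], D[i-1][j-1]). Filling the table (rows: prefixes of 'otyqsrd', columns: prefixes of 'otyirdfm'):
     ε  o  t  y  i  r  d  f  m
  ε  0  1  2  3  4  5  6  7  8
  o  1  0  1  2  3  4  5  6  7
  t  2  1  0  1  2  3  4  5  6
  y  3  2  1  0  1  2  3  4  5
  q  4  3  2  1  1  2  3  4  5
  s  5  4  3  2  2  2  3  4  5
  r  6  5  4  3  3  2  3  4  5
  d  7  6  5  4  4  3  2  3  4
The bottom-right entry gives D[7][8] = 4, so no sequence of fewer than 4 edits works. Backtracking through the table gives one optimal edit sequence (4 edits):
  otyqsrd → otysrd (del q @4)
  otysrd → otyird (sub s→i @4)
  otyird → otyirdf (ins f @7)
  otyirdf → otyirdfm (ins m @8)
Edit distance = 4.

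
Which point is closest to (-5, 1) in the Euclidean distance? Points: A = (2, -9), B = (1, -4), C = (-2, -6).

Distances: d(A) ≈ 12.2066, d(B) ≈ 7.8102, d(C) ≈ 7.6158. Nearest: C = (-2, -6) with distance 7.6158.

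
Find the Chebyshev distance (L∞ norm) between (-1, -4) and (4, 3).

max(|x_i - y_i|) = max(|-1 - 4|, |-4 - 3|) = max(5, 7) = 7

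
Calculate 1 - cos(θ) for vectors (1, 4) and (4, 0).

With u = (1, 4), v = (4, 0):
u·v = 1·4 + 4·0 = 4 + 0 = 4.
|u| = √(1² + 4²) = √17, |v| = √(4² + 0²) = √16, so |u||v| = √(17·16) = √272.
cos θ = (u·v)/(|u||v|) = 4/√272 ≈ 0.2425
Cosine distance = 1 - cos θ ≈ 1 - 0.2425 = 0.7575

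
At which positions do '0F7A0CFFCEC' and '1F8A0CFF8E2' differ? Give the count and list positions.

Differing positions: 1, 3, 9, 11. Hamming distance = 4.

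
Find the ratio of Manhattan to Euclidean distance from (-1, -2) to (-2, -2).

L1 = |-1 - (-2)| + |-2 - (-2)| = 1 + 0 = 1
L2 = √(1² + 0²) = √1 = 1
L1 ≥ L2 always (equality iff movement is along one axis); L1 = L2 here (movement is along a single axis).
Ratio L1/L2 = 1/1 = 1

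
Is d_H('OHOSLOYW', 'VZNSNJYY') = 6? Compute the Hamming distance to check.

Differing positions: 1, 2, 3, 5, 6, 8. Hamming distance = 6, so the claim is true.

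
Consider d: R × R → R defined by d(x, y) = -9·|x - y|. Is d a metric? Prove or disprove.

No. With c = -9 < 0, d fails non-negativity: d(1, 6) = -9·|1 - 6| = -9·5 = -45 < 0.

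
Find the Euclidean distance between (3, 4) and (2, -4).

√(Σ(x_i - y_i)²) = √((3 - 2)² + (4 - (-4))²)
= √(1² + 8²) = √(1 + 64) = √65 ≈ 8.0623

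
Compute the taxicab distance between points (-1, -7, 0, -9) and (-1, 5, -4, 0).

Σ|x_i - y_i| = |-1 - (-1)| + |-7 - 5| + |0 - (-4)| + |-9 - 0| = 0 + 12 + 4 + 9 = 25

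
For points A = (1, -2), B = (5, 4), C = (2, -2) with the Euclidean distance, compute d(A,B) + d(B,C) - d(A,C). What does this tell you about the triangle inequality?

d(A,B) = √(4² + 6²) = √52 ≈ 7.2111, d(B,C) = √(3² + 6²) = √45 ≈ 6.7082, d(A,C) = √(1² + 0²) = √1 = 1.
d(A,B) + d(B,C) - d(A,C) = 7.2111 + 6.7082 - 1 = 13.9193 - 1 = 12.9193 (to 4 decimal places). This is ≥ 0, so the triangle inequality holds for these points.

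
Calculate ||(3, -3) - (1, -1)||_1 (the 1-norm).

Σ|x_i - y_i| = |3 - 1| + |-3 - (-1)| = 2 + 2 = 4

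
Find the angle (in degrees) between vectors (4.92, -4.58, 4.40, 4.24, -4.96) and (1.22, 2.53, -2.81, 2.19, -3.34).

With u = (4.92, -4.58, 4.40, 4.24, -4.96), v = (1.22, 2.53, -2.81, 2.19, -3.34):
u·v = 4.92·1.22 + (-4.58)·2.53 + 4.4·(-2.81) + 4.24·2.19 + (-4.96)·(-3.34) = 6.0024 + (-11.5874) + (-12.364) + 9.2856 + 16.5664 = 7.903.
|u| = √(4.92² + (-4.58)² + 4.4² + 4.24² + (-4.96)²) = √(24.2064 + 20.9764 + 19.36 + 17.9776 + 24.6016) = √107.122, |v| = √(1.22² + 2.53² + (-2.81)² + 2.19² + (-3.34)²) = √(1.4884 + 6.4009 + 7.8961 + 4.7961 + 11.1556) = √31.7371.
cos θ = (u·v)/(|u||v|) = 7.903/(√107.122·√31.7371) ≈ 0.13554
θ = arccos(0.13554) ≈ 82.21°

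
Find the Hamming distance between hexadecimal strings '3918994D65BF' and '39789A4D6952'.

Differing positions: 3, 6, 10, 11, 12. Hamming distance = 5.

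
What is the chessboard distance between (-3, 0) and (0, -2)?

max(|x_i - y_i|) = max(|-3 - 0|, |0 - (-2)|) = max(3, 2) = 3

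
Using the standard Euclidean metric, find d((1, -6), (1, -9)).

√(Σ(x_i - y_i)²) = √((1 - 1)² + (-6 - (-9))²)
= √(0² + 3²) = √(0 + 9) = √9 = 3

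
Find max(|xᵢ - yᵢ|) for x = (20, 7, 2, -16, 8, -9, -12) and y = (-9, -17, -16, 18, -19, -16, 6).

max(|x_i - y_i|) = max(|20 - (-9)|, |7 - (-17)|, |2 - (-16)|, |-16 - 18|, |8 - (-19)|, |-9 - (-16)|, |-12 - 6|) = max(29, 24, 18, 34, 27, 7, 18) = 34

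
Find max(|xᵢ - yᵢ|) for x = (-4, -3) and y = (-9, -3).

max(|x_i - y_i|) = max(|-4 - (-9)|, |-3 - (-3)|) = max(5, 0) = 5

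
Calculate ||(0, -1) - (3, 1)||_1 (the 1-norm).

Σ|x_i - y_i| = |0 - 3| + |-1 - 1| = 3 + 2 = 5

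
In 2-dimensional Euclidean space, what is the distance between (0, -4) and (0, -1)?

√(Σ(x_i - y_i)²) = √((0 - 0)² + (-4 - (-1))²)
= √(0² + (-3)²) = √(0 + 9) = √9 = 3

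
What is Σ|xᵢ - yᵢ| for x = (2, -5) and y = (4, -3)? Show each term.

Σ|x_i - y_i| = |2 - 4| + |-5 - (-3)| = 2 + 2 = 4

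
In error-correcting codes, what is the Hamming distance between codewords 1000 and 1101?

Differing positions: 2, 4. Hamming distance = 2.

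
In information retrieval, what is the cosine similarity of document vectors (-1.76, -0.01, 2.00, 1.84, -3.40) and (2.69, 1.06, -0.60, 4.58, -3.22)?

With u = (-1.76, -0.01, 2.00, 1.84, -3.40), v = (2.69, 1.06, -0.60, 4.58, -3.22):
u·v = (-1.76)·2.69 + (-0.01)·1.06 + 2·(-0.6) + 1.84·4.58 + (-3.4)·(-3.22) = (-4.7344) + (-0.0106) + (-1.2) + 8.4272 + 10.948 = 13.4302.
|u| = √((-1.76)² + (-0.01)² + 2² + 1.84² + (-3.4)²) = √(3.0976 + 0.0001 + 4 + 3.3856 + 11.56) = √22.0433, |v| = √(2.69² + 1.06² + (-0.6)² + 4.58² + (-3.22)²) = √(7.2361 + 1.1236 + 0.36 + 20.9764 + 10.3684) = √40.0645.
cos θ = (u·v)/(|u||v|) = 13.4302/(√22.0433·√40.0645) ≈ 0.4519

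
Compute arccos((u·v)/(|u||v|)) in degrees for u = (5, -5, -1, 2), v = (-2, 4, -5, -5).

With u = (5, -5, -1, 2), v = (-2, 4, -5, -5):
u·v = 5·(-2) + (-5)·4 + (-1)·(-5) + 2·(-5) = (-10) + (-20) + 5 + (-10) = -35.
|u| = √(5² + (-5)² + (-1)² + 2²) = √55, |v| = √((-2)² + 4² + (-5)² + (-5)²) = √70, so |u||v| = √(55·70) = √3850.
cos θ = (u·v)/(|u||v|) = -35/√3850 ≈ -0.564076
θ = arccos(-0.564076) ≈ 124.34°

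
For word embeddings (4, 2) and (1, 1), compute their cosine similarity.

With u = (4, 2), v = (1, 1):
u·v = 4·1 + 2·1 = 4 + 2 = 6.
|u| = √(4² + 2²) = √20, |v| = √(1² + 1²) = √2, so |u||v| = √(20·2) = √40.
cos θ = (u·v)/(|u||v|) = 6/√40 ≈ 0.9487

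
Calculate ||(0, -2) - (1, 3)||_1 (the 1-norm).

Σ|x_i - y_i| = |0 - 1| + |-2 - 3| = 1 + 5 = 6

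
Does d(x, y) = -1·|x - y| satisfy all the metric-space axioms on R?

No. With c = -1 < 0, d fails non-negativity: d(8, 11) = -1·|8 - 11| = -1·3 = -3 < 0.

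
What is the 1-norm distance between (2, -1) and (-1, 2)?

Σ|x_i - y_i| = |2 - (-1)| + |-1 - 2| = 3 + 3 = 6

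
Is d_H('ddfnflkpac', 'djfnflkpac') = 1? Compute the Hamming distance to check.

Differing positions: 2. Hamming distance = 1, so the claim is true.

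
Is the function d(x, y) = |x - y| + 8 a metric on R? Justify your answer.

No. d fails identity of indiscernibles (specifically d(x,x) = 0): d(4, 4) = |4 - 4| + 8 = 0 + 8 = 8 ≠ 0.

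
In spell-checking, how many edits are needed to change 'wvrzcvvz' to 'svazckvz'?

Let D[i][j] be the edit distance between the first i characters of 'wvrzcvvz' and the first j characters of 'svazckvz', with D[i][0] = i, D[0][j] = j, and D[i][j] = D[i-1][j-1] if the characters match, else 1 + min(D[i-1][j], D[i][j-1], D[i-1][j-1]). Filling the table (rows: prefixes of 'wvrzcvvz', columns: prefixes of 'svazckvz'):
     ε  s  v  a  z  c  k  v  z
  ε  0  1  2  3  4  5  6  7  8
  w  1  1  2  3  4  5  6  7  8
  v  2  2  1  2  3  4  5  6  7
  r  3  3  2  2  3  4  5  6  7
  z  4  4  3  3  2  3  4  5  6
  c  5  5  4  4  3  2  3  4  5
  v  6  6  5  5  4  3  3  3  4
  v  7  7  6  6  5  4  4  3  4
  z  8  8  7  7  6  5  5  4  3
The bottom-right entry gives D[8][8] = 3, so no sequence of fewer than 3 edits works. Backtracking through the table gives one optimal edit sequence (3 edits):
  wvrzcvvz → svrzcvvz (sub w→s @1)
  svrzcvvz → svazcvvz (sub r→a @3)
  svazcvvz → svazckvz (sub v→k @6)
Edit distance = 3.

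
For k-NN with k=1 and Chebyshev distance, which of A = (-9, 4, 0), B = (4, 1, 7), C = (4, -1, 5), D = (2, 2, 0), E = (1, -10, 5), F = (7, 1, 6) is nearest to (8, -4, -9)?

Distances: d(A) = 17, d(B) = 16, d(C) = 14, d(D) = 9, d(E) = 14, d(F) = 15. Nearest: D = (2, 2, 0) with distance 9.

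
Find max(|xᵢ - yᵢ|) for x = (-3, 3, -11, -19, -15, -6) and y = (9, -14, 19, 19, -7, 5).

max(|x_i - y_i|) = max(|-3 - 9|, |3 - (-14)|, |-11 - 19|, |-19 - 19|, |-15 - (-7)|, |-6 - 5|) = max(12, 17, 30, 38, 8, 11) = 38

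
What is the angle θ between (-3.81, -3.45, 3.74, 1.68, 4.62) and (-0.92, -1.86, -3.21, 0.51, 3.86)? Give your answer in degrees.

With u = (-3.81, -3.45, 3.74, 1.68, 4.62), v = (-0.92, -1.86, -3.21, 0.51, 3.86):
u·v = (-3.81)·(-0.92) + (-3.45)·(-1.86) + 3.74·(-3.21) + 1.68·0.51 + 4.62·3.86 = 3.5052 + 6.417 + (-12.0054) + 0.8568 + 17.8332 = 16.6068.
|u| = √((-3.81)² + (-3.45)² + 3.74² + 1.68² + 4.62²) = √(14.5161 + 11.9025 + 13.9876 + 2.8224 + 21.3444) = √64.573, |v| = √((-0.92)² + (-1.86)² + (-3.21)² + 0.51² + 3.86²) = √(0.8464 + 3.4596 + 10.3041 + 0.2601 + 14.8996) = √29.7698.
cos θ = (u·v)/(|u||v|) = 16.6068/(√64.573·√29.7698) ≈ 0.378767
θ = arccos(0.378767) ≈ 67.74°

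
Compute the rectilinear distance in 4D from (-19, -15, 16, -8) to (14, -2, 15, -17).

Σ|x_i - y_i| = |-19 - 14| + |-15 - (-2)| + |16 - 15| + |-8 - (-17)| = 33 + 13 + 1 + 9 = 56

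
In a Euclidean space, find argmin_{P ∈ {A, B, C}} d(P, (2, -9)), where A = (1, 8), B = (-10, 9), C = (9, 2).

Distances: d(A) ≈ 17.0294, d(B) ≈ 21.6333, d(C) ≈ 13.0384. Nearest: C = (9, 2) with distance 13.0384.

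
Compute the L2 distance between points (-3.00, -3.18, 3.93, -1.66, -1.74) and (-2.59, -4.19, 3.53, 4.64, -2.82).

(Σ|x_i - y_i|^2)^(1/2) = (|-3 - (-2.59)|^2 + |-3.18 - (-4.19)|^2 + |3.93 - 3.53|^2 + |-1.66 - 4.64|^2 + |-1.74 - (-2.82)|^2)^(1/2)
= (0.41^2 + 1.01^2 + 0.4^2 + 6.3^2 + 1.08^2)^(1/2) = (0.1681 + 1.0201 + 0.16 + 39.69 + 1.1664)^(1/2) = (42.2046)^(1/2) ≈ 6.4965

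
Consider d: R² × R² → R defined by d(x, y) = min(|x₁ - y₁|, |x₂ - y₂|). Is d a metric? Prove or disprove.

No. d fails identity of indiscernibles: take x = (5, 0) and y = (5, 2). Then d(x,y) = min(|5 - 5|, |0 - 2|) = min(0, 2) = 0, yet x ≠ y.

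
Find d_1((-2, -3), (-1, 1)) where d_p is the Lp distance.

Σ|x_i - y_i| = |-2 - (-1)| + |-3 - 1| = 1 + 4 = 5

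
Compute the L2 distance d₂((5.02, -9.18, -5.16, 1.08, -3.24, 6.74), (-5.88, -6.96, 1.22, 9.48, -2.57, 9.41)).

√(Σ(x_i - y_i)²) = √((5.02 - (-5.88))² + (-9.18 - (-6.96))² + (-5.16 - 1.22)² + (1.08 - 9.48)² + (-3.24 - (-2.57))² + (6.74 - 9.41)²)
= √(10.9² + (-2.22)² + (-6.38)² + (-8.4)² + (-0.67)² + (-2.67)²) = √(118.81 + 4.9284 + 40.7044 + 70.56 + 0.4489 + 7.1289) = √242.5806 ≈ 15.575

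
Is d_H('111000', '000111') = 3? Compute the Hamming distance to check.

Differing positions: 1, 2, 3, 4, 5, 6. Hamming distance = 6, so the claim that d_H = 3 is false.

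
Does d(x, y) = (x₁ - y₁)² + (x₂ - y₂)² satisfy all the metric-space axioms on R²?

No. The squared Euclidean distance fails the triangle inequality. Counterexample: x = (0, 0), y = (3, 5), z = (6, 10). d(x,z) = 6² + 10² = 136, but d(x,y) + d(y,z) = (3² + 5²) + (3² + 5²) = 34 + 34 = 68. Since 136 > 68, the triangle inequality is violated. (Note: √d, the ordinary Euclidean distance, IS a metric.)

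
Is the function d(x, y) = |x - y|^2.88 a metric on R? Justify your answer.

No. d(x,y) = |x-y|^2.88 fails the triangle inequality since p = 2.88 > 1. Counterexample: x = -2, y = 3, z = 9. d(x,z) = |-2 - 9|^2.88 = 11^2.88 ≈ 998.1848, but d(x,y) + d(y,z) = 5^2.88 + 6^2.88 ≈ 103.0466 + 174.211 = 277.2576. Since 998.1848 > 277.2576, the triangle inequality is violated.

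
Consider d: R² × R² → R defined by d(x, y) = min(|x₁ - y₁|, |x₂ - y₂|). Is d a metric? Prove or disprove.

No. d fails identity of indiscernibles: take x = (-1, 0) and y = (-1, 2). Then d(x,y) = min(|-1 - (-1)|, |0 - 2|) = min(0, 2) = 0, yet x ≠ y.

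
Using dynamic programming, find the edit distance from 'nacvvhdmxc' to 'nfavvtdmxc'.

Let D[i][j] be the edit distance between the first i characters of 'nacvvhdmxc' and the first j characters of 'nfavvtdmxc', with D[i][0] = i, D[0][j] = j, and D[i][j] = D[i-1][j-1] if the characters match, else 1 + min(D[i-1][j], D[i][j-1], D[i-1][j-1]). Filling the table (rows: prefixes of 'nacvvhdmxc', columns: prefixes of 'nfavvtdmxc'):
     ε  n  f  a  v  v  t  d  m  x  c
  ε  0  1  2  3  4  5  6  7  8  9 10
  n  1  0  1  2  3  4  5  6  7  8  9
  a  2  1  1  1  2  3  4  5  6  7  8
  c  3  2  2  2  2  3  4  5  6  7  7
  v  4  3  3  3  2  2  3  4  5  6  7
  v  5  4  4  4  3  2  3  4  5  6  7
  h  6  5  5  5  4  3  3  4  5  6  7
  d  7  6  6  6  5  4  4  3  4  5  6
  m  8  7  7  7  6  5  5  4  3  4  5
  x  9  8  8  8  7  6  6  5  4  3  4
  c 10  9  9  9  8  7  7  6  5  4  3
The bottom-right entry gives D[10][10] = 3, so no sequence of fewer than 3 edits works. Backtracking through the table gives one optimal edit sequence (3 edits):
  nacvvhdmxc → nfcvvhdmxc (sub a→f @2)
  nfcvvhdmxc → nfavvhdmxc (sub c→a @3)
  nfavvhdmxc → nfavvtdmxc (sub h→t @6)
Edit distance = 3.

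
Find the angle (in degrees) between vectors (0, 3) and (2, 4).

With u = (0, 3), v = (2, 4):
u·v = 0·2 + 3·4 = 0 + 12 = 12.
|u| = √(0² + 3²) = √9, |v| = √(2² + 4²) = √20, so |u||v| = √(9·20) = √180.
cos θ = (u·v)/(|u||v|) = 12/√180 ≈ 0.894427
θ = arccos(0.894427) ≈ 26.57°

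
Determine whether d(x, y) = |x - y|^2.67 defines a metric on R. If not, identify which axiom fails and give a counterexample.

No. d(x,y) = |x-y|^2.67 fails the triangle inequality since p = 2.67 > 1. Counterexample: x = 5, y = 8, z = 14. d(x,z) = |5 - 14|^2.67 = 9^2.67 ≈ 353.0429, but d(x,y) + d(y,z) = 3^2.67 + 6^2.67 ≈ 18.7894 + 119.5815 = 138.3709. Since 353.0429 > 138.3709, the triangle inequality is violated.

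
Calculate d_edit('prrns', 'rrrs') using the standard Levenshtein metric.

Let D[i][j] be the edit distance between the first i characters of 'prrns' and the first j characters of 'rrrs', with D[i][0] = i, D[0][j] = j, and D[i][j] = D[i-1][j-1] if the characters match, else 1 + min(D[i-1][j], D[i][j-1], D[i-1][j-1]). Filling the table (rows: prefixes of 'prrns', columns: prefixes of 'rrrs'):
     ε  r  r  r  s
  ε  0  1  2  3  4
  p  1  1  2  3  4
  r  2  1  1  2  3
  r  3  2  1  1  2
  n  4  3  2  2  2
  s  5  4  3  3  2
The bottom-right entry gives D[5][4] = 2, so no sequence of fewer than 2 edits works. Backtracking through the table gives one optimal edit sequence (2 edits):
  prrns → rrns (del p @1)
  rrns → rrrs (sub n→r @3)
Edit distance = 2.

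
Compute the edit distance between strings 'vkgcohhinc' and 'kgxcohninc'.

Let D[i][j] be the edit distance between the first i characters of 'vkgcohhinc' and the first j characters of 'kgxcohninc', with D[i][0] = i, D[0][j] = j, and D[i][j] = D[i-1][j-1] if the characters match, else 1 + min(D[i-1][j], D[i][j-1], D[i-1][j-1]). Filling the table (rows: prefixes of 'vkgcohhinc', columns: prefixes of 'kgxcohninc'):
     ε  k  g  x  c  o  h  n  i  n  c
  ε  0  1  2  3  4  5  6  7  8  9 10
  v  1  1  2  3  4  5  6  7  8  9 10
  k  2  1  2  3  4  5  6  7  8  9 10
  g  3  2  1  2  3  4  5  6  7  8  9
  c  4  3  2  2  2  3  4  5  6  7  8
  o  5  4  3  3  3  2  3  4  5  6  7
  h  6  5  4  4  4  3  2  3  4  5  6
  h  7  6  5  5  5  4  3  3  4  5  6
  i  8  7  6  6  6  5  4  4  3  4  5
  n  9  8  7  7  7  6  5  4  4  3  4
  c 10  9  8  8  7  7  6  5  5  4  3
The bottom-right entry gives D[10][10] = 3, so no sequence of fewer than 3 edits works. Backtracking through the table gives one optimal edit sequence (3 edits):
  vkgcohhinc → kgcohhinc (del v @1)
  kgcohhinc → kgxcohhinc (ins x @3)
  kgxcohhinc → kgxcohninc (sub h→n @7)
Edit distance = 3.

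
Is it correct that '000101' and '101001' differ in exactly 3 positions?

Differing positions: 1, 3, 4. Hamming distance = 3, so the claim is true.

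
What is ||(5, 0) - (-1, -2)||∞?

max(|x_i - y_i|) = max(|5 - (-1)|, |0 - (-2)|) = max(6, 2) = 6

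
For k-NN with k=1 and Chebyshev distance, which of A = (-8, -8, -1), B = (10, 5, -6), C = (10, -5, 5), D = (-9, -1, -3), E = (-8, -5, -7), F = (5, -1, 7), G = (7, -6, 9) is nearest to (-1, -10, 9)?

Distances: d(A) = 10, d(B) = 15, d(C) = 11, d(D) = 12, d(E) = 16, d(F) = 9, d(G) = 8. Nearest: G = (7, -6, 9) with distance 8.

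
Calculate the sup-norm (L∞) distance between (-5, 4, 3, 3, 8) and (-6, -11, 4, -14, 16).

max(|x_i - y_i|) = max(|-5 - (-6)|, |4 - (-11)|, |3 - 4|, |3 - (-14)|, |8 - 16|) = max(1, 15, 1, 17, 8) = 17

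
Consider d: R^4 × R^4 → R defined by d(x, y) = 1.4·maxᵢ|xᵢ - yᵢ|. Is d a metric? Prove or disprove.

Yes. The L∞ (Chebyshev) norm induces a metric on R^4, and multiplying a metric by a positive constant 1.4 > 0 preserves all four axioms: non-negativity (1.4·||x-y|| ≥ 0), identity (1.4·||x-y|| = 0 ⟺ ||x-y|| = 0 ⟺ x = y), symmetry (||x-y|| = ||y-x||), and the triangle inequality (1.4·||x-z|| ≤ 1.4·||x-y|| + 1.4·||y-z||). So d is a metric.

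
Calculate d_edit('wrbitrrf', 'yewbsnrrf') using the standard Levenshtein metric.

Let D[i][j] be the edit distance between the first i characters of 'wrbitrrf' and the first j characters of 'yewbsnrrf', with D[i][0] = i, D[0][j] = j, and D[i][j] = D[i-1][j-1] if the characters match, else 1 + min(D[i-1][j], D[i][j-1], D[i-1][j-1]). Filling the table (rows: prefixes of 'wrbitrrf', columns: prefixes of 'yewbsnrrf'):
     ε  y  e  w  b  s  n  r  r  f
  ε  0  1  2  3  4  5  6  7  8  9
  w  1  1  2  2  3  4  5  6  7  8
  r  2  2  2  3  3  4  5  5  6  7
  b  3  3  3  3  3  4  5  6  6  7
  i  4  4  4  4  4  4  5  6  7  7
  t  5  5  5  5  5  5  5  6  7  8
  r  6  6  6  6  6  6  6  5  6  7
  r  7  7  7  7  7  7  7  6  5  6
  f  8  8  8  8  8  8  8  7  6  5
The bottom-right entry gives D[8][9] = 5, so no sequence of fewer than 5 edits works. Backtracking through the table gives one optimal edit sequence (5 edits):
  wrbitrrf → ywrbitrrf (ins y @1)
  ywrbitrrf → yerbitrrf (sub w→e @2)
  yerbitrrf → yewbitrrf (sub r→w @3)
  yewbitrrf → yewbstrrf (sub i→s @5)
  yewbstrrf → yewbsnrrf (sub t→n @6)
Edit distance = 5.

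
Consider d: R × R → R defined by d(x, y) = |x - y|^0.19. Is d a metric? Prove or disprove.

Yes. With 0 < p = 0.19 ≤ 1, d(x,y) = |x-y|^0.19 is a metric on R. Non-negativity and symmetry are immediate; |x-y|^0.19 = 0 ⟺ |x-y| = 0 ⟺ x = y. For the triangle inequality, the function t ↦ t^0.19 is subadditive on [0,∞) when p ≤ 1, so |x-z|^0.19 ≤ (|x-y| + |y-z|)^0.19 ≤ |x-y|^0.19 + |y-z|^0.19.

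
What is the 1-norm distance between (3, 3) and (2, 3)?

Σ|x_i - y_i| = |3 - 2| + |3 - 3| = 1 + 0 = 1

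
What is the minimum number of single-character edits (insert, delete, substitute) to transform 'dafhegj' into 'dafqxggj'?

Let D[i][j] be the edit distance between the first i characters of 'dafhegj' and the first j characters of 'dafqxggj', with D[i][0] = i, D[0][j] = j, and D[i][j] = D[i-1][j-1] if the characters match, else 1 + min(D[i-1][j], D[i][j-1], D[i-1][j-1]). Filling the table (rows: prefixes of 'dafhegj', columns: prefixes of 'dafqxggj'):
     ε  d  a  f  q  x  g  g  j
  ε  0  1  2  3  4  5  6  7  8
  d  1  0  1  2  3  4  5  6  7
  a  2  1  0  1  2  3  4  5  6
  f  3  2  1  0  1  2  3  4  5
  h  4  3  2  1  1  2  3  4  5
  e  5  4  3  2  2  2  3  4  5
  g  6  5  4  3  3  3  2  3  4
  j  7  6  5  4  4  4  3  3  3
The bottom-right entry gives D[7][8] = 3, so no sequence of fewer than 3 edits works. Backtracking through the table gives one optimal edit sequence (3 edits):
  dafhegj → dafqhegj (ins q @4)
  dafqhegj → dafqxegj (sub h→x @5)
  dafqxegj → dafqxggj (sub e→g @6)
Edit distance = 3.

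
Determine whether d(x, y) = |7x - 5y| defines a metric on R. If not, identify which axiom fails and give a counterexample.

No. d fails symmetry: d(7, 9) = |7·7 - 5·9| = |4| = 4, but d(9, 7) = |7·9 - 5·7| = |28| = 28. Since 4 ≠ 28, d(x,y) ≠ d(y,x) in general.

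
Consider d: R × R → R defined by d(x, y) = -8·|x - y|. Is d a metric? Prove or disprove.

No. With c = -8 < 0, d fails non-negativity: d(7, 8) = -8·|7 - 8| = -8·1 = -8 < 0.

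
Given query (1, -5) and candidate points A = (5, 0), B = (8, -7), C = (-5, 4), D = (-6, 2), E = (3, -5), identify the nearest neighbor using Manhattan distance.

Distances: d(A) = 9, d(B) = 9, d(C) = 15, d(D) = 14, d(E) = 2. Nearest: E = (3, -5) with distance 2.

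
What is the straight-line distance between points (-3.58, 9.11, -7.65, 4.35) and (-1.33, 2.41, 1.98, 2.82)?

√(Σ(x_i - y_i)²) = √((-3.58 - (-1.33))² + (9.11 - 2.41)² + (-7.65 - 1.98)² + (4.35 - 2.82)²)
= √((-2.25)² + 6.7² + (-9.63)² + 1.53²) = √(5.0625 + 44.89 + 92.7369 + 2.3409) = √145.0303 ≈ 12.0429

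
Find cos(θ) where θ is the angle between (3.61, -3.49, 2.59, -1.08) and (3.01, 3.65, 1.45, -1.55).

With u = (3.61, -3.49, 2.59, -1.08), v = (3.01, 3.65, 1.45, -1.55):
u·v = 3.61·3.01 + (-3.49)·3.65 + 2.59·1.45 + (-1.08)·(-1.55) = 10.8661 + (-12.7385) + 3.7555 + 1.674 = 3.5571.
|u| = √(3.61² + (-3.49)² + 2.59² + (-1.08)²) = √(13.0321 + 12.1801 + 6.7081 + 1.1664) = √33.0867, |v| = √(3.01² + 3.65² + 1.45² + (-1.55)²) = √(9.0601 + 13.3225 + 2.1025 + 2.4025) = √26.8876.
cos θ = (u·v)/(|u||v|) = 3.5571/(√33.0867·√26.8876) ≈ 0.1193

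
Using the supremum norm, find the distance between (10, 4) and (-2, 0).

max(|x_i - y_i|) = max(|10 - (-2)|, |4 - 0|) = max(12, 4) = 12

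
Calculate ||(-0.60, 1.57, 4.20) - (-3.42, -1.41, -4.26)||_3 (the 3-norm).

(Σ|x_i - y_i|^3)^(1/3) = (|-0.6 - (-3.42)|^3 + |1.57 - (-1.41)|^3 + |4.2 - (-4.26)|^3)^(1/3)
= (2.82^3 + 2.98^3 + 8.46^3)^(1/3) ≈ (22.4258 + 26.4636 + 605.4957)^(1/3) = (654.3851)^(1/3) ≈ 8.6818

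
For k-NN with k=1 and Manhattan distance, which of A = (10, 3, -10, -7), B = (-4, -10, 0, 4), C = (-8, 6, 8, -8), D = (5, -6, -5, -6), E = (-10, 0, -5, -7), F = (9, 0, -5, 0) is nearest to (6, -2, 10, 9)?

Distances: d(A) = 45, d(B) = 33, d(C) = 41, d(D) = 35, d(E) = 49, d(F) = 29. Nearest: F = (9, 0, -5, 0) with distance 29.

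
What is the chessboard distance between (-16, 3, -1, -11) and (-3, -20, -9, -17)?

max(|x_i - y_i|) = max(|-16 - (-3)|, |3 - (-20)|, |-1 - (-9)|, |-11 - (-17)|) = max(13, 23, 8, 6) = 23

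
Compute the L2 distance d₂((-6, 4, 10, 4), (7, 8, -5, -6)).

√(Σ(x_i - y_i)²) = √((-6 - 7)² + (4 - 8)² + (10 - (-5))² + (4 - (-6))²)
= √((-13)² + (-4)² + 15² + 10²) = √(169 + 16 + 225 + 100) = √510 ≈ 22.5832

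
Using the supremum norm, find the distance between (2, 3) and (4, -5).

max(|x_i - y_i|) = max(|2 - 4|, |3 - (-5)|) = max(2, 8) = 8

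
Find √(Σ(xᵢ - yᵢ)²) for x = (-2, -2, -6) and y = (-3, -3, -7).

√(Σ(x_i - y_i)²) = √((-2 - (-3))² + (-2 - (-3))² + (-6 - (-7))²)
= √(1² + 1² + 1²) = √(1 + 1 + 1) = √3 ≈ 1.7321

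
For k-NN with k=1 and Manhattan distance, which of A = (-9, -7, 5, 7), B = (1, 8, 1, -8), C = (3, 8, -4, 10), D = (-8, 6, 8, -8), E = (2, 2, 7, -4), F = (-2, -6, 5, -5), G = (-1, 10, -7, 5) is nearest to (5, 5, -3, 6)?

Distances: d(A) = 35, d(B) = 25, d(C) = 10, d(D) = 39, d(E) = 26, d(F) = 37, d(G) = 16. Nearest: C = (3, 8, -4, 10) with distance 10.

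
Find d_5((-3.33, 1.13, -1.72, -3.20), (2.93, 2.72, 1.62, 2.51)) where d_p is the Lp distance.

(Σ|x_i - y_i|^5)^(1/5) = (|-3.33 - 2.93|^5 + |1.13 - 2.72|^5 + |-1.72 - 1.62|^5 + |-3.2 - 2.51|^5)^(1/5)
= (6.26^5 + 1.59^5 + 3.34^5 + 5.71^5)^(1/5) ≈ (9613.2816 + 10.1622 + 415.6544 + 6069.8861)^(1/5) = (16108.9843)^(1/5) ≈ 6.9409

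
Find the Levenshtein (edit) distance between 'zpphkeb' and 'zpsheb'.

Let D[i][j] be the edit distance between the first i characters of 'zpphkeb' and the first j characters of 'zpsheb', with D[i][0] = i, D[0][j] = j, and D[i][j] = D[i-1][j-1] if the characters match, else 1 + min(D[i-1][j], D[i][j-1], D[i-1][j-1]). Filling the table (rows: prefixes of 'zpphkeb', columns: prefixes of 'zpsheb'):
     ε  z  p  s  h  e  b
  ε  0  1  2  3  4  5  6
  z  1  0  1  2  3  4  5
  p  2  1  0  1  2  3  4
  p  3  2  1  1  2  3  4
  h  4  3  2  2  1  2  3
  k  5  4  3  3  2  2  3
  e  6  5  4  4  3  2  3
  b  7  6  5  5  4  3  2
The bottom-right entry gives D[7][6] = 2, so no sequence of fewer than 2 edits works. Backtracking through the table gives one optimal edit sequence (2 edits):
  zpphkeb → zpshkeb (sub p→s @3)
  zpshkeb → zpsheb (del k @5)
Edit distance = 2.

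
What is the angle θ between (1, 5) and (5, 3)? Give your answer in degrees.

With u = (1, 5), v = (5, 3):
u·v = 1·5 + 5·3 = 5 + 15 = 20.
|u| = √(1² + 5²) = √26, |v| = √(5² + 3²) = √34, so |u||v| = √(26·34) = √884.
cos θ = (u·v)/(|u||v|) = 20/√884 ≈ 0.672673
θ = arccos(0.672673) ≈ 47.73°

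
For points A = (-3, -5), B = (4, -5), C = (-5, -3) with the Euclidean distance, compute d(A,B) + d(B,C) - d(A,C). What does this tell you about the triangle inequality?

d(A,B) = √(7² + 0²) = √49 = 7, d(B,C) = √(9² + 2²) = √85 ≈ 9.2195, d(A,C) = √(2² + 2²) = √8 ≈ 2.8284.
d(A,B) + d(B,C) - d(A,C) = 7 + 9.2195 - 2.8284 = 16.2195 - 2.8284 = 13.3911 (to 4 decimal places). This is ≥ 0, so the triangle inequality holds for these points.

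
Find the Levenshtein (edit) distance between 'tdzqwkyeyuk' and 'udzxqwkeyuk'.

Let D[i][j] be the edit distance between the first i characters of 'tdzqwkyeyuk' and the first j characters of 'udzxqwkeyuk', with D[i][0] = i, D[0][j] = j, and D[i][j] = D[i-1][j-1] if the characters match, else 1 + min(D[i-1][j], D[i][j-1], D[i-1][j-1]). Filling the table (rows: prefixes of 'tdzqwkyeyuk', columns: prefixes of 'udzxqwkeyuk'):
     ε  u  d  z  x  q  w  k  e  y  u  k
  ε  0  1  2  3  4  5  6  7  8  9 10 11
  t  1  1  2  3  4  5  6  7  8  9 10 11
  d  2  2  1  2  3  4  5  6  7  8  9 10
  z  3  3  2  1  2  3  4  5  6  7  8  9
  q  4  4  3  2  2  2  3  4  5  6  7  8
  w  5  5  4  3  3  3  2  3  4  5  6  7
  k  6  6  5  4  4  4  3  2  3  4  5  6
  y  7  7  6  5  5  5  4  3  3  3  4  5
  e  8  8  7  6  6  6  5  4  3  4  4  5
  y  9  9  8  7  7  7  6  5  4  3  4  5
  u 10  9  9  8  8  8  7  6  5  4  3  4
  k 11 10 10  9  9  9  8  7  6  5  4  3
The bottom-right entry gives D[11][11] = 3, so no sequence of fewer than 3 edits works. Backtracking through the table gives one optimal edit sequence (3 edits):
  tdzqwkyeyuk → udzqwkyeyuk (sub t→u @1)
  udzqwkyeyuk → udzxqwkyeyuk (ins x @4)
  udzxqwkyeyuk → udzxqwkeyuk (del y @8)
Edit distance = 3.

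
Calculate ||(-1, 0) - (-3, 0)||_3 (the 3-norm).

(Σ|x_i - y_i|^3)^(1/3) = (|-1 - (-3)|^3 + |0 - 0|^3)^(1/3)
= (2^3 + 0^3)^(1/3) = (8 + 0)^(1/3) = (8)^(1/3) = 2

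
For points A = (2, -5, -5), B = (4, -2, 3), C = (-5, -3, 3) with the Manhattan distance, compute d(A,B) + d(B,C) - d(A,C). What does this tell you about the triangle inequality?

d(A,B) = 2 + 3 + 8 = 13, d(B,C) = 9 + 1 + 0 = 10, d(A,C) = 7 + 2 + 8 = 17.
d(A,B) + d(B,C) - d(A,C) = 13 + 10 - 17 = 23 - 17 = 6. This is ≥ 0, so the triangle inequality holds for these points.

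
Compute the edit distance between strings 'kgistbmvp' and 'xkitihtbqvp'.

Let D[i][j] be the edit distance between the first i characters of 'kgistbmvp' and the first j characters of 'xkitihtbqvp', with D[i][0] = i, D[0][j] = j, and D[i][j] = D[i-1][j-1] if the characters match, else 1 + min(D[i-1][j], D[i][j-1], D[i-1][j-1]). Filling the table (rows: prefixes of 'kgistbmvp', columns: prefixes of 'xkitihtbqvp'):
     ε  x  k  i  t  i  h  t  b  q  v  p
  ε  0  1  2  3  4  5  6  7  8  9 10 11
  k  1  1  1  2  3  4  5  6  7  8  9 10
  g  2  2  2  2  3  4  5  6  7  8  9 10
  i  3  3  3  2  3  3  4  5  6  7  8  9
  s  4  4  4  3  3  4  4  5  6  7  8  9
  t  5  5  5  4  3  4  5  4  5  6  7  8
  b  6  6  6  5  4  4  5  5  4  5  6  7
  m  7  7  7  6  5  5  5  6  5  5  6  7
  v  8  8  8  7  6  6  6  6  6  6  5  6
  p  9  9  9  8  7  7  7  7  7  7  6  5
The bottom-right entry gives D[9][11] = 5, so no sequence of fewer than 5 edits works. Backtracking through the table gives one optimal edit sequence (5 edits):
  kgistbmvp → xkgistbmvp (ins x @1)
  xkgistbmvp → xkigistbmvp (ins i @3)
  xkigistbmvp → xkitistbmvp (sub g→t @4)
  xkitistbmvp → xkitihtbmvp (sub s→h @6)
  xkitihtbmvp → xkitihtbqvp (sub m→q @9)
Edit distance = 5.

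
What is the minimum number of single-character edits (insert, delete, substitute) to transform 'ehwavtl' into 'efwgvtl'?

Let D[i][j] be the edit distance between the first i characters of 'ehwavtl' and the first j characters of 'efwgvtl', with D[i][0] = i, D[0][j] = j, and D[i][j] = D[i-1][j-1] if the characters match, else 1 + min(D[i-1][j], D[i][j-1], D[i-1][j-1]). Filling the table (rows: prefixes of 'ehwavtl', columns: prefixes of 'efwgvtl'):
     ε  e  f  w  g  v  t  l
  ε  0  1  2  3  4  5  6  7
  e  1  0  1  2  3  4  5  6
  h  2  1  1  2  3  4  5  6
  w  3  2  2  1  2  3  4  5
  a  4  3  3  2  2  3  4  5
  v  5  4  4  3  3  2  3  4
  t  6  5  5  4  4  3  2  3
  l  7  6  6  5  5  4  3  2
The bottom-right entry gives D[7][7] = 2, so no sequence of fewer than 2 edits works. Backtracking through the table gives one optimal edit sequence (2 edits):
  ehwavtl → efwavtl (sub h→f @2)
  efwavtl → efwgvtl (sub a→g @4)
Edit distance = 2.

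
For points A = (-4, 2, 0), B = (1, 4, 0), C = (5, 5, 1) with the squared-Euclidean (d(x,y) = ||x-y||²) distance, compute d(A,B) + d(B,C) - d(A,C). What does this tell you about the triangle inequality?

d(A,B) = 5² + 2² + 0² = 29, d(B,C) = 4² + 1² + 1² = 18, d(A,C) = 9² + 3² + 1² = 91.
d(A,B) + d(B,C) - d(A,C) = 29 + 18 - 91 = 47 - 91 = -44. This is < 0, so the triangle inequality FAILS for these points (squared-Euclidean is not a metric).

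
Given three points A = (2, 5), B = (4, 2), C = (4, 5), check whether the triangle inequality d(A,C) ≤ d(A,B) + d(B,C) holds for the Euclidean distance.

d(A,B) = √(2² + 3²) = √13 ≈ 3.6056, d(B,C) = √(0² + 3²) = √9 = 3, d(A,C) = √(2² + 0²) = √4 = 2.
d(A,C) = 2 ≤ 3.6056 + 3 = 6.6056. Triangle inequality is satisfied.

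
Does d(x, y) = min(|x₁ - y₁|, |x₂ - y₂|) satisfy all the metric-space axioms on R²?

No. d fails identity of indiscernibles: take x = (0, 0) and y = (0, 6). Then d(x,y) = min(|0 - 0|, |0 - 6|) = min(0, 6) = 0, yet x ≠ y.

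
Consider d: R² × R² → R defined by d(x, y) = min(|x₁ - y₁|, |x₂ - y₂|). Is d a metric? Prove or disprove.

No. d fails identity of indiscernibles: take x = (1, 0) and y = (1, 6). Then d(x,y) = min(|1 - 1|, |0 - 6|) = min(0, 6) = 0, yet x ≠ y.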